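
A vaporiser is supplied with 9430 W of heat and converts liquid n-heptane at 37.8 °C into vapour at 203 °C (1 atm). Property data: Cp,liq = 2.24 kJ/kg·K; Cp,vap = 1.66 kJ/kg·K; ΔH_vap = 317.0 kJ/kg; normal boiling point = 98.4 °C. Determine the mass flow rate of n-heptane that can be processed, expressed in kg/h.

ṁ = 54.2 kg/h

Δh = 2.24×(98.4−37.8) + 317.0 + 1.66×(203−98.4) = 626.38 kJ/kg
Q = 9430 W = 9.43 kJ/s = 33948 kJ/h
ṁ = Q/Δh = 33948 / 626.38 = 54.197 kg/h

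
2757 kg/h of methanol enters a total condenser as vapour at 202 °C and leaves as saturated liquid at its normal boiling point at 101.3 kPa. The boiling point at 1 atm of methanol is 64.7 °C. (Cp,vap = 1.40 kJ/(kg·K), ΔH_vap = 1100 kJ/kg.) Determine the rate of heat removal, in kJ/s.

vapour 202→64.7 °C: -192.22 kJ/kg
condensation at 64.7 °C: -1100 kJ/kg
Δh = -192.22 + -1100 = -1292.2 kJ/kg
Q = ṁ·Δh = 2757 kg/h × -1292.2 kJ/kg = -3.5627e+06 kJ/h
|Q| = 989.63 kW

Q_c = 990 kJ/s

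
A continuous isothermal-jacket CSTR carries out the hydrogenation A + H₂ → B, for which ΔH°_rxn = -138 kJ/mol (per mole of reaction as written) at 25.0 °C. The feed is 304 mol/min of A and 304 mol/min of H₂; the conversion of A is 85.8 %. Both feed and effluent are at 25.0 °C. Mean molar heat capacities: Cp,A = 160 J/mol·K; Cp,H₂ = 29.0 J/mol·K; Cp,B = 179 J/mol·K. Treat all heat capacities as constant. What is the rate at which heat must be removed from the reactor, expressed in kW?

Q_out = 600 kW

Extent of reaction ξ = 0.858 × 304 = 260.83 mol/min
Reaction term: ξ·ΔH°_rxn = 260.83 × -138 = -35995 kJ/min
Q = ΔH = -35995 kJ/min = -599.91 kW
Heat removed = 599.91 kW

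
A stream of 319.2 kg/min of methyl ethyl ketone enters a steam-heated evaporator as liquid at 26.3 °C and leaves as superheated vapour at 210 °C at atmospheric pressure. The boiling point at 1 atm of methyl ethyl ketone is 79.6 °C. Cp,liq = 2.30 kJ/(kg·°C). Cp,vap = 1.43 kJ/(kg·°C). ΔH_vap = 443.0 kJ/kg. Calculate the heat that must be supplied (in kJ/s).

liquid 26.3→79.6 °C: 122.59 kJ/kg
vaporisation at 79.6 °C: 443 kJ/kg
vapour 79.6→210 °C: 186.47 kJ/kg
Δh = 122.59 + 443 + 186.47 = 752.06 kJ/kg
Q = ṁ·Δh = 319.2 kg/min × 752.06 kJ/kg = 240060 kJ/min
|Q| = 4001 kW

Q = 4000 kJ/s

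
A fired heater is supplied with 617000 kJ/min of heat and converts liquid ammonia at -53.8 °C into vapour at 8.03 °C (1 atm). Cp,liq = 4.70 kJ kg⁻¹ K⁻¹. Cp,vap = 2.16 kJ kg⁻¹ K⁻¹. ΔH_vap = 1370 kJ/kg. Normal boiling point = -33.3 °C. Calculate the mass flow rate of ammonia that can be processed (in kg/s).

ṁ = 6.61 kg/s

Δh = 4.70×(-33.3−-53.8) + 1370 + 2.16×(8.03−-33.3) = 1555.6 kJ/kg
Q = 617000 kJ/min = 10283 kJ/s = 10283 kJ/s
ṁ = Q/Δh = 10283 / 1555.6 = 6.6104 kg/s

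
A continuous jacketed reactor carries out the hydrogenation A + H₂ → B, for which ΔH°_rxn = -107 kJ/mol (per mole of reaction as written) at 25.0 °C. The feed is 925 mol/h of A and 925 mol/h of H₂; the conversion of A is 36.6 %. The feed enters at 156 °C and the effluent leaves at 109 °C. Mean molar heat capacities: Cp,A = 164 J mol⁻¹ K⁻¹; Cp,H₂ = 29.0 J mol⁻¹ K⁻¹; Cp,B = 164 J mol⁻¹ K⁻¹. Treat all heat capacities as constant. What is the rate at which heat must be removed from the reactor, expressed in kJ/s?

Q_out = 12.6 kJ/s

Extent of reaction ξ = 0.366 × 925 = 338.55 mol/h
Reaction term: ξ·ΔH°_rxn = 338.55 × -107 = -36225 kJ/h
Sensible, feed 156→25 °C: -23387 kJ/h
Outlet flows (mol/h): A 586.45, H₂ 586.45, B 338.55
Sensible, products 25→109 °C: 14171 kJ/h
Q = ΔH = -45440 kJ/h = -12.622 kW
Heat removed = 12.622 kJ/s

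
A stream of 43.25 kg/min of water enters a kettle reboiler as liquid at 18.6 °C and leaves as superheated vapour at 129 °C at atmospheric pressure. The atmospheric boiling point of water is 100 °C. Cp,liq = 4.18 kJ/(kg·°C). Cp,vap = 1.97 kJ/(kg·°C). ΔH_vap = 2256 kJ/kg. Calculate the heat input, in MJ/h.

liquid 18.6→100 °C: 340.25 kJ/kg
vaporisation at 100 °C: 2256 kJ/kg
vapour 100→129 °C: 57.13 kJ/kg
Δh = 340.25 + 2256 + 57.13 = 2653.4 kJ/kg
Q = ṁ·Δh = 43.25 kg/min × 2653.4 kJ/kg = 114760 kJ/min
|Q| = 1912.6 kW = 6885.5 MJ/h

Q = 6890 MJ/h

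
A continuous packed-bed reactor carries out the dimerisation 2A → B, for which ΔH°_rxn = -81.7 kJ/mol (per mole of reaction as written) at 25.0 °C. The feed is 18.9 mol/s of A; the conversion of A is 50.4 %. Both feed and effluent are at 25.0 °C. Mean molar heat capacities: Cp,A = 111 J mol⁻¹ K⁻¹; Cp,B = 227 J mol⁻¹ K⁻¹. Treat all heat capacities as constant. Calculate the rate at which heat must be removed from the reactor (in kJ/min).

Extent of reaction ξ = 0.504 × 18.9 / 2 = 4.7628 mol/s
Reaction term: ξ·ΔH°_rxn = 4.7628 × -81.7 = -389.12 kJ/s
Q = ΔH = -389.12 kJ/s = -389.12 kW
Heat removed = 23347 kJ/min

Q_out = 23300 kJ/min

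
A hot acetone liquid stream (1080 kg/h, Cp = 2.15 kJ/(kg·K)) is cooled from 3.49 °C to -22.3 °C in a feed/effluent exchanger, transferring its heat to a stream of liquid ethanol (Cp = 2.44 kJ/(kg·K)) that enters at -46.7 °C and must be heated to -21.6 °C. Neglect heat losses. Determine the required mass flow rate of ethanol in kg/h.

Heat released by hot stream: Q = 1080 × 2.15 × (3.49 − -22.3) = 59884 kJ/h
Energy balance on cold side (adiabatic exchanger): Q = ṁ_c·Cp_c·(T_c,out − T_c,in)
ṁ_c = 59884 / [2.44 × (-21.6 − -46.7)] = 977.8 kg/h

ṁ_c = 978 kg/h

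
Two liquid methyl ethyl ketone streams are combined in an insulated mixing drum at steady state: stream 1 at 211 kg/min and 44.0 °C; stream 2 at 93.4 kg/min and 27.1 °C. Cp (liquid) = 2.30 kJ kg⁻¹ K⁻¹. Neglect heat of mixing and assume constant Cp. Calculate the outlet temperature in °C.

T_out = 38.8 °C

Energy balance with Q = 0: Σ ṁᵢCp,ᵢ(T_out − Tᵢ) = 0
T_out = Σ ṁᵢCp,ᵢTᵢ / Σ ṁᵢCp,ᵢ
      = 27175 / 700.12 = 38.815 °C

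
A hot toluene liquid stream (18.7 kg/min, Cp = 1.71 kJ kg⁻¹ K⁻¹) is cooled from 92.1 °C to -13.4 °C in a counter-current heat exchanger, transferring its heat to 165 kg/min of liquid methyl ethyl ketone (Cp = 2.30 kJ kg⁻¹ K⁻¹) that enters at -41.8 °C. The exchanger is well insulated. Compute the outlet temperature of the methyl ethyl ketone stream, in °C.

T_c,out = -32.9 °C

Heat released by hot stream: Q = 18.7 × 1.71 × (92.1 − -13.4) = 3373.6 kJ/min
Energy balance on cold side (adiabatic exchanger): Q = ṁ_c·Cp_c·(T_c,out − T_c,in)
T_c,out = -41.8 + 3373.6/(165 × 2.30) = -32.91 °C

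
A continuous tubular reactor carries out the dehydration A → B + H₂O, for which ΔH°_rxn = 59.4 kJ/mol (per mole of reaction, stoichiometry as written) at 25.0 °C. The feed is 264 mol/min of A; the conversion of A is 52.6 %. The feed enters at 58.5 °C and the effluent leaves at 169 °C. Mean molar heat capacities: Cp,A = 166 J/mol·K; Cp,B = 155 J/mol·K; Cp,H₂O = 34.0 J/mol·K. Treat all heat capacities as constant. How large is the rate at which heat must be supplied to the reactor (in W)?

Extent of reaction ξ = 0.526 × 264 = 138.86 mol/min
Reaction term: ξ·ΔH°_rxn = 138.86 × 59.4 = 8248.5 kJ/min
Sensible, feed 58.5→25 °C: -1468.1 kJ/min
Outlet flows (mol/min): A 125.14, B 138.86, H₂O 138.86
Sensible, products 25→169 °C: 6770.6 kJ/min
Q = ΔH = 13551 kJ/min = 225.85 kW
Heat supplied = 225850 W

Q_in = 226000 W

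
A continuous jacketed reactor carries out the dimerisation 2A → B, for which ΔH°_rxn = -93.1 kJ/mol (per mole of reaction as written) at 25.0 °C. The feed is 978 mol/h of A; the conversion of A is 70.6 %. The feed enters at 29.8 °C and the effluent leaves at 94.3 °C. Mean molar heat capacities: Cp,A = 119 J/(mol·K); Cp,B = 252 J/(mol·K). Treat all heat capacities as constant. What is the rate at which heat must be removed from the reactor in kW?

Q_out = 6.75 kW

Extent of reaction ξ = 0.706 × 978 / 2 = 345.23 mol/h
Reaction term: ξ·ΔH°_rxn = 345.23 × -93.1 = -32141 kJ/h
Sensible, feed 29.8→25 °C: -558.63 kJ/h
Outlet flows (mol/h): A 287.53, B 345.23
Sensible, products 25→94.3 °C: 8400.2 kJ/h
Q = ΔH = -24300 kJ/h = -6.7499 kW
Heat removed = 6.7499 kW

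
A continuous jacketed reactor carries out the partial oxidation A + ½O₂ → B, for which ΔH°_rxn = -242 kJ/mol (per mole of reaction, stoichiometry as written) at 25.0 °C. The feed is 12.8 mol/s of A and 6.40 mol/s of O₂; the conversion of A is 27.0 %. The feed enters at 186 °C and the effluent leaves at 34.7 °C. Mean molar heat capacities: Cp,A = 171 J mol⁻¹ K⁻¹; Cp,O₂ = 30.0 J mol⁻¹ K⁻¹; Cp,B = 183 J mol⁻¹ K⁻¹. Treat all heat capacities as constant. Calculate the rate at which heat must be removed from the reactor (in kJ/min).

Q_out = 71800 kJ/min

Extent of reaction ξ = 0.270 × 12.8 = 3.456 mol/s
Reaction term: ξ·ΔH°_rxn = 3.456 × -242 = -836.35 kJ/s
Sensible, feed 186→25 °C: -383.31 kJ/s
Outlet flows (mol/s): A 9.344, O₂ 4.672, B 3.456
Sensible, products 25→34.7 °C: 22.993 kJ/s
Q = ΔH = -1196.7 kJ/s = -1196.7 kW
Heat removed = 71800 kJ/min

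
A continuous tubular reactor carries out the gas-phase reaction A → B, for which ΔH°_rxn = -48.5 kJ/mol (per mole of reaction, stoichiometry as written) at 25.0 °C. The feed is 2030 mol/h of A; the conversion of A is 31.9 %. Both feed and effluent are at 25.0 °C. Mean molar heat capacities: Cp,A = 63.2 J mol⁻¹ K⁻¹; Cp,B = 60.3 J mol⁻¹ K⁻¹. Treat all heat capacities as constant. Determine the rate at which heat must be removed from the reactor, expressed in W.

Q_out = 8720 W

Extent of reaction ξ = 0.319 × 2030 = 647.57 mol/h
Reaction term: ξ·ΔH°_rxn = 647.57 × -48.5 = -31407 kJ/h
Q = ΔH = -31407 kJ/h = -8.7242 kW
Heat removed = 8724.2 W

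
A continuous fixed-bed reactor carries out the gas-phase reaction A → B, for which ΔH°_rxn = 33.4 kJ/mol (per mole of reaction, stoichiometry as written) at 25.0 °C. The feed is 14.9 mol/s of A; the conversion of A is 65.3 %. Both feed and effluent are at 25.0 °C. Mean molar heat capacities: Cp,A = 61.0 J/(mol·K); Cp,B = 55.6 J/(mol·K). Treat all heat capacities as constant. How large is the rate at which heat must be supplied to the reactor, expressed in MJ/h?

Q_in = 1170 MJ/h

Extent of reaction ξ = 0.653 × 14.9 = 9.7297 mol/s
Reaction term: ξ·ΔH°_rxn = 9.7297 × 33.4 = 324.97 kJ/s
Q = ΔH = 324.97 kJ/s = 324.97 kW
Heat supplied = 1169.9 MJ/h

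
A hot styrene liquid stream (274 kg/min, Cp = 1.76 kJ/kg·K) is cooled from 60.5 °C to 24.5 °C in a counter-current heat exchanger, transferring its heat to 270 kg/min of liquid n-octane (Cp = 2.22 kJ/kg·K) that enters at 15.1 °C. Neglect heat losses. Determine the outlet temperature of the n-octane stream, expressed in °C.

Heat released by hot stream: Q = 274 × 1.76 × (60.5 − 24.5) = 17361 kJ/min
Energy balance on cold side (adiabatic exchanger): Q = ṁ_c·Cp_c·(T_c,out − T_c,in)
T_c,out = 15.1 + 17361/(270 × 2.22) = 44.063 °C

T_c,out = 44.1 °C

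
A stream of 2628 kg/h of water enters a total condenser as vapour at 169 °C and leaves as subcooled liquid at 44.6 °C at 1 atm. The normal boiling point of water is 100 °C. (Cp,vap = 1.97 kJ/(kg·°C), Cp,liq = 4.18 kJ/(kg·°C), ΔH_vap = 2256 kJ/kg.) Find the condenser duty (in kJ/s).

vapour 169→100 °C: -135.93 kJ/kg
condensation at 100 °C: -2256 kJ/kg
liquid 100→44.6 °C: -231.57 kJ/kg
Δh = -135.93 + -2256 + -231.57 = -2623.5 kJ/kg
Q = ṁ·Δh = 2628 kg/h × -2623.5 kJ/kg = -6.8946e+06 kJ/h
|Q| = 1915.2 kW

Q_c = 1920 kJ/s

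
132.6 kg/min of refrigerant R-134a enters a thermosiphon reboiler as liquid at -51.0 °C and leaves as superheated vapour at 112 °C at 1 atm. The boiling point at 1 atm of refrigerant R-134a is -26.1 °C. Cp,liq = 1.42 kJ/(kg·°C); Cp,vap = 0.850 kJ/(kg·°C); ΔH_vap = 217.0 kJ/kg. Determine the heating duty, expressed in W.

liquid -51.0→-26.1 °C: 35.358 kJ/kg
vaporisation at -26.1 °C: 217 kJ/kg
vapour -26.1→112 °C: 117.38 kJ/kg
Δh = 35.358 + 217 + 117.38 = 369.74 kJ/kg
Q = ṁ·Δh = 132.6 kg/min × 369.74 kJ/kg = 49028 kJ/min
|Q| = 817.13 kW = 817130 W

Q = 817000 W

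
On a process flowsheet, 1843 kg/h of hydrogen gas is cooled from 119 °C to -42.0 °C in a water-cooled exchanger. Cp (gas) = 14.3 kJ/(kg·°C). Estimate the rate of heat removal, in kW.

Q_c = 1180 kW

Q = ṁ·Cp·ΔT = 1843 × 14.3 × (-42.0 − 119) = -4.2431e+06 kJ/h
Converting: 4.2431e+06 / 3600 s = 1178.6 kW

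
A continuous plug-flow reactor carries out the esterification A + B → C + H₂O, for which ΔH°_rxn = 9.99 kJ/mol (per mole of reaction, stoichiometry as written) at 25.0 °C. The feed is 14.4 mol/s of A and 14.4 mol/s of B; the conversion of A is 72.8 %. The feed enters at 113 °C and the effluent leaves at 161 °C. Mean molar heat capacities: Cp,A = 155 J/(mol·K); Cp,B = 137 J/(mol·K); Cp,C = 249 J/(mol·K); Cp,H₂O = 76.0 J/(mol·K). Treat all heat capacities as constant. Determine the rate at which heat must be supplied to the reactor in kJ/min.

Extent of reaction ξ = 0.728 × 14.4 = 10.483 mol/s
Reaction term: ξ·ΔH°_rxn = 10.483 × 9.99 = 104.73 kJ/s
Sensible, feed 113→25 °C: -370.02 kJ/s
Outlet flows (mol/s): A 3.9168, B 3.9168, C 10.483, H₂O 10.483
Sensible, products 25→161 °C: 618.9 kJ/s
Q = ΔH = 353.61 kJ/s = 353.61 kW
Heat supplied = 21216 kJ/min

Q_in = 21200 kJ/min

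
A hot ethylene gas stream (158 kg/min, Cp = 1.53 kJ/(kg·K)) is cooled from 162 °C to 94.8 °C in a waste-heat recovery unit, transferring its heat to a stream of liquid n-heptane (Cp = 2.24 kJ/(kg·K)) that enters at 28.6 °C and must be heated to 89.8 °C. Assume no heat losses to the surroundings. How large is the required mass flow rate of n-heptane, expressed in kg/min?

ṁ_c = 119 kg/min

Heat released by hot stream: Q = 158 × 1.53 × (162 − 94.8) = 16245 kJ/min
Energy balance on cold side (adiabatic exchanger): Q = ṁ_c·Cp_c·(T_c,out − T_c,in)
ṁ_c = 16245 / [2.24 × (89.8 − 28.6)] = 118.5 kg/min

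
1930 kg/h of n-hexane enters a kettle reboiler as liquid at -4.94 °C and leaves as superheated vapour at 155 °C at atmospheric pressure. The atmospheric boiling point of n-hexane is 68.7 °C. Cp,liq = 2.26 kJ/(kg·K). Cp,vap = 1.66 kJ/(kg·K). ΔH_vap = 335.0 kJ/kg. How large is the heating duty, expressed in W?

Q = 346000 W

liquid -4.94→68.7 °C: 166.43 kJ/kg
vaporisation at 68.7 °C: 335 kJ/kg
vapour 68.7→155 °C: 143.26 kJ/kg
Δh = 166.43 + 335 + 143.26 = 644.68 kJ/kg
Q = ṁ·Δh = 1930 kg/h × 644.68 kJ/kg = 1.2442e+06 kJ/h
|Q| = 345.62 kW = 345620 W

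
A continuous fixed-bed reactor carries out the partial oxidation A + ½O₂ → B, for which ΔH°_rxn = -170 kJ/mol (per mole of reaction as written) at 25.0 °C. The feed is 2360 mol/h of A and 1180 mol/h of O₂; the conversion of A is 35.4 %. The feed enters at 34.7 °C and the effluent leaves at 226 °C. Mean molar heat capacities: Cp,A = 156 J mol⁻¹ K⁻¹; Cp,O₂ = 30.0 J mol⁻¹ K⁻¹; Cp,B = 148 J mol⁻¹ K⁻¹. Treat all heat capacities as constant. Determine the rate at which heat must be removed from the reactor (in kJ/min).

Extent of reaction ξ = 0.354 × 2360 = 835.44 mol/h
Reaction term: ξ·ΔH°_rxn = 835.44 × -170 = -142020 kJ/h
Sensible, feed 34.7→25 °C: -3914.5 kJ/h
Outlet flows (mol/h): A 1524.6, O₂ 762.28, B 835.44
Sensible, products 25→226 °C: 77253 kJ/h
Q = ΔH = -68686 kJ/h = -19.079 kW
Heat removed = 1144.8 kJ/min

Q_out = 1140 kJ/min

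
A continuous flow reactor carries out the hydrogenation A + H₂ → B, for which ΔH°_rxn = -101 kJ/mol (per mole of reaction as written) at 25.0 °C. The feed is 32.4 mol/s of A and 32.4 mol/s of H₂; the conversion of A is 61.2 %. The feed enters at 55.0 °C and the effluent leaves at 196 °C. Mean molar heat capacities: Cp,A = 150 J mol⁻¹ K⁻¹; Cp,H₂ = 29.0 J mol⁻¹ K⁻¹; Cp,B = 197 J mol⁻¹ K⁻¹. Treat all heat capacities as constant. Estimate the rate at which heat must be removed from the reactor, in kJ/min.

Q_out = 67400 kJ/min

Extent of reaction ξ = 0.612 × 32.4 = 19.829 mol/s
Reaction term: ξ·ΔH°_rxn = 19.829 × -101 = -2002.7 kJ/s
Sensible, feed 55.0→25 °C: -173.99 kJ/s
Outlet flows (mol/s): A 12.571, H₂ 12.571, B 19.829
Sensible, products 25→196 °C: 1052.8 kJ/s
Q = ΔH = -1123.9 kJ/s = -1123.9 kW
Heat removed = 67436 kJ/min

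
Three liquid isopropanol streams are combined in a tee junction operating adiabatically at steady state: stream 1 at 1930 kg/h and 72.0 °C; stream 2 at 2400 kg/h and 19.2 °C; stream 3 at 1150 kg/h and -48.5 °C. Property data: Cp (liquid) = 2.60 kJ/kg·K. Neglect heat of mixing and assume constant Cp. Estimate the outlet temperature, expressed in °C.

T_out = 23.6 °C

Energy balance with Q = 0: Σ ṁᵢCp,ᵢ(T_out − Tᵢ) = 0
Σ ṁᵢCp,ᵢTᵢ = 1930×2.60×72.0 + 2400×2.60×19.2 + 1150×2.60×-48.5 = 336090
Σ ṁᵢCp,ᵢ = 1930×2.60 + 2400×2.60 + 1150×2.60 = 14248
T_out = 336090 / 14248 = 23.589 °C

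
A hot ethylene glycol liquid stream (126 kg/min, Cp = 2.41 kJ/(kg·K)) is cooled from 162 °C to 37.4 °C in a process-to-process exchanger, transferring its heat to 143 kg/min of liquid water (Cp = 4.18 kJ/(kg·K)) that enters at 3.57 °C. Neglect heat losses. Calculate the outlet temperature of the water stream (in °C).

T_c,out = 66.9 °C

Heat released by hot stream: Q = 126 × 2.41 × (162 − 37.4) = 37836 kJ/min
Energy balance on cold side (adiabatic exchanger): Q = ṁ_c·Cp_c·(T_c,out − T_c,in)
T_c,out = 3.57 + 37836/(143 × 4.18) = 66.868 °C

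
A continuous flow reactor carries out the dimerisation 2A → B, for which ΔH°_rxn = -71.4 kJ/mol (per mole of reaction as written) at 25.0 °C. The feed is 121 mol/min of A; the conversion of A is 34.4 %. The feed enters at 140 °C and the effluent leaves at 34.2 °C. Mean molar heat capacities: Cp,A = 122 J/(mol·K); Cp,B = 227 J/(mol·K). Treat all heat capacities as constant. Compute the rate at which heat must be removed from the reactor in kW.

Extent of reaction ξ = 0.344 × 121 / 2 = 20.812 mol/min
Reaction term: ξ·ΔH°_rxn = 20.812 × -71.4 = -1486 kJ/min
Sensible, feed 140→25 °C: -1697.6 kJ/min
Outlet flows (mol/min): A 79.376, B 20.812
Sensible, products 25→34.2 °C: 132.56 kJ/min
Q = ΔH = -3051.1 kJ/min = -50.851 kW
Heat removed = 50.851 kW

Q_out = 50.9 kW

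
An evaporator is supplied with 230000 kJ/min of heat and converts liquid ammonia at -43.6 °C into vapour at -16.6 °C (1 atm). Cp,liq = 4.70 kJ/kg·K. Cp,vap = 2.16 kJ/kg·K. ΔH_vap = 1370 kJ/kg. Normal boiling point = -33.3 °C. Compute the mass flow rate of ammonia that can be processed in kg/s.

ṁ = 2.64 kg/s

Δh = 4.70×(-33.3−-43.6) + 1370 + 2.16×(-16.6−-33.3) = 1454.5 kJ/kg
Q = 230000 kJ/min = 3833.3 kJ/s = 3833.3 kJ/s
ṁ = Q/Δh = 3833.3 / 1454.5 = 2.6355 kg/s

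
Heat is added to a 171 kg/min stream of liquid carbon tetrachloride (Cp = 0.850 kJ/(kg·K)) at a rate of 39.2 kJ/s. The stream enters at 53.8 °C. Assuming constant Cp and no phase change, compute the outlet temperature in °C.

Q = 39.2 kJ/s = 2352 kJ/min
ΔT = Q/(ṁ·Cp) = 2352/(171×0.850) = 16.182 K
T_out = 53.8 + 16.182 = 69.982 °C

T_out = 70.0 °C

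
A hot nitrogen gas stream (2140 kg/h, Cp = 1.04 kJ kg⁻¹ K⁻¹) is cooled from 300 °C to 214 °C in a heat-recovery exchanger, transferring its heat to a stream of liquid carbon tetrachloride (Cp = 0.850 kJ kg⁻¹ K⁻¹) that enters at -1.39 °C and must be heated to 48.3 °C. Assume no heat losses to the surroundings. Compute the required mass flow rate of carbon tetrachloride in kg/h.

ṁ_c = 4530 kg/h

Heat released by hot stream: Q = 2140 × 1.04 × (300 − 214) = 191400 kJ/h
Energy balance on cold side (adiabatic exchanger): Q = ṁ_c·Cp_c·(T_c,out − T_c,in)
ṁ_c = 191400 / [0.850 × (48.3 − -1.39)] = 4531.7 kg/h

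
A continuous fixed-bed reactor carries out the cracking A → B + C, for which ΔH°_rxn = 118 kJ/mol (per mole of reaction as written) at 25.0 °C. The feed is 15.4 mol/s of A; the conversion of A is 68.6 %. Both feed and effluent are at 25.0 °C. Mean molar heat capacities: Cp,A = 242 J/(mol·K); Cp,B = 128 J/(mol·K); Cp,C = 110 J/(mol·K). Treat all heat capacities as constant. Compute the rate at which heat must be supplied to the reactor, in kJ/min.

Q_in = 74800 kJ/min

Extent of reaction ξ = 0.686 × 15.4 = 10.564 mol/s
Reaction term: ξ·ΔH°_rxn = 10.564 × 118 = 1246.6 kJ/s
Q = ΔH = 1246.6 kJ/s = 1246.6 kW
Heat supplied = 74796 kJ/min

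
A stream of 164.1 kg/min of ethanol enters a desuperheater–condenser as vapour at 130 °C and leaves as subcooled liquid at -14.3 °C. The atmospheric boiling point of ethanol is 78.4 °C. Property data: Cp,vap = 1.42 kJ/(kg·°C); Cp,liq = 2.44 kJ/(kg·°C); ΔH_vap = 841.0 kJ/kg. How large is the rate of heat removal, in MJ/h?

vapour 130→78.4 °C: -73.272 kJ/kg
condensation at 78.4 °C: -841 kJ/kg
liquid 78.4→-14.3 °C: -226.19 kJ/kg
Δh = -73.272 + -841 + -226.19 = -1140.5 kJ/kg
Q = ṁ·Δh = 164.1 kg/min × -1140.5 kJ/kg = -187150 kJ/min
|Q| = 3119.2 kW = 11229 MJ/h

Q_c = 11200 MJ/h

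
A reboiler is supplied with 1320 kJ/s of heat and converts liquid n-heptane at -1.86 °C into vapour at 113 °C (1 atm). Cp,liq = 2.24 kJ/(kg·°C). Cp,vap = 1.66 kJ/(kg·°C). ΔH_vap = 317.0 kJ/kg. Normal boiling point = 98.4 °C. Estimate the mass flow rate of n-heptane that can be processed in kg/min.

Δh = 2.24×(98.4−-1.86) + 317.0 + 1.66×(113−98.4) = 565.82 kJ/kg
Q = 1320 kJ/s = 1320 kJ/s = 79200 kJ/min
ṁ = Q/Δh = 79200 / 565.82 = 139.97 kg/min

ṁ = 140 kg/min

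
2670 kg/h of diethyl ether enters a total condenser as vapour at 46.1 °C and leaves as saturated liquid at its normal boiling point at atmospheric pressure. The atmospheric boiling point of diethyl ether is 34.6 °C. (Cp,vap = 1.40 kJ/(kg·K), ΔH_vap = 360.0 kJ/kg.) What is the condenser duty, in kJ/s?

vapour 46.1→34.6 °C: -16.1 kJ/kg
condensation at 34.6 °C: -360 kJ/kg
Δh = -16.1 + -360 = -376.1 kJ/kg
Q = ṁ·Δh = 2670 kg/h × -376.1 kJ/kg = -1.0042e+06 kJ/h
|Q| = 278.94 kW

Q_c = 279 kJ/s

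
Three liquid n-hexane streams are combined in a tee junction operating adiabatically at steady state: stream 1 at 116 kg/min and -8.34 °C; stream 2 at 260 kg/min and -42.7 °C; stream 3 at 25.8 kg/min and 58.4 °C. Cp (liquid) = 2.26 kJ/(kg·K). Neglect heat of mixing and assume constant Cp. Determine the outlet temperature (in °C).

Energy balance with Q = 0: Σ ṁᵢCp,ᵢ(T_out − Tᵢ) = 0
Σ ṁᵢCp,ᵢTᵢ = 116×2.26×-8.34 + 260×2.26×-42.7 + 25.8×2.26×58.4 = -23872
Σ ṁᵢCp,ᵢ = 116×2.26 + 260×2.26 + 25.8×2.26 = 908.07
T_out = -23872 / 908.07 = -26.289 °C

T_out = -26.3 °C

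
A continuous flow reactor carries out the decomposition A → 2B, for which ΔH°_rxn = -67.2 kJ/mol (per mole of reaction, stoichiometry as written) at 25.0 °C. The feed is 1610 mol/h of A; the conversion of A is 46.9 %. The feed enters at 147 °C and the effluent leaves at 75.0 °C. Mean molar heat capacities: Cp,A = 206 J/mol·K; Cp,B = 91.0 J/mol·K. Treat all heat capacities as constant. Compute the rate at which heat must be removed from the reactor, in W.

Q_out = 21000 W

Extent of reaction ξ = 0.469 × 1610 = 755.09 mol/h
Reaction term: ξ·ΔH°_rxn = 755.09 × -67.2 = -50742 kJ/h
Sensible, feed 147→25 °C: -40463 kJ/h
Outlet flows (mol/h): A 854.91, B 1510.2
Sensible, products 25→75.0 °C: 15677 kJ/h
Q = ΔH = -75528 kJ/h = -20.98 kW
Heat removed = 20980 W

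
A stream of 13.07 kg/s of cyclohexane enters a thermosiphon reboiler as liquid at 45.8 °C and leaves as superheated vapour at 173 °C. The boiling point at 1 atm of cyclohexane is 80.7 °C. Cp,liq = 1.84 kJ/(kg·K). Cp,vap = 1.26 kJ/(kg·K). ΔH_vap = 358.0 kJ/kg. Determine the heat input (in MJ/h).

liquid 45.8→80.7 °C: 64.216 kJ/kg
vaporisation at 80.7 °C: 358 kJ/kg
vapour 80.7→173 °C: 116.3 kJ/kg
Δh = 64.216 + 358 + 116.3 = 538.51 kJ/kg
Q = ṁ·Δh = 13.07 kg/s × 538.51 kJ/kg = 7038.4 kJ/s
|Q| = 7038.4 kW = 25338 MJ/h

Q = 25300 MJ/h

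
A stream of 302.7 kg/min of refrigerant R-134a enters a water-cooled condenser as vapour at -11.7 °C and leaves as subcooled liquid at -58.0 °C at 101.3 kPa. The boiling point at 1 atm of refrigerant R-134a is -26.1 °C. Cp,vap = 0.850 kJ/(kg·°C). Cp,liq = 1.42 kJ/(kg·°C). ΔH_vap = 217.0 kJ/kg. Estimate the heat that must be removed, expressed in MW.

Q_c = 1.39 MW

vapour -11.7→-26.1 °C: -12.24 kJ/kg
condensation at -26.1 °C: -217 kJ/kg
liquid -26.1→-58.0 °C: -45.298 kJ/kg
Δh = -12.24 + -217 + -45.298 = -274.54 kJ/kg
Q = ṁ·Δh = 302.7 kg/min × -274.54 kJ/kg = -83103 kJ/min
|Q| = 1385 kW = 1.385 MW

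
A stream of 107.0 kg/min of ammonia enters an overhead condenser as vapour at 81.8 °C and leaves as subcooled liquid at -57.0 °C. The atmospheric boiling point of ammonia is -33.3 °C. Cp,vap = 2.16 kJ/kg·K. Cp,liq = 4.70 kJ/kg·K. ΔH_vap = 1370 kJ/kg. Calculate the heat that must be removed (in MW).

vapour 81.8→-33.3 °C: -248.62 kJ/kg
condensation at -33.3 °C: -1370 kJ/kg
liquid -33.3→-57.0 °C: -111.39 kJ/kg
Δh = -248.62 + -1370 + -111.39 = -1730 kJ/kg
Q = ṁ·Δh = 107.0 kg/min × -1730 kJ/kg = -185110 kJ/min
|Q| = 3085.2 kW = 3.0852 MW

Q_c = 3.09 MW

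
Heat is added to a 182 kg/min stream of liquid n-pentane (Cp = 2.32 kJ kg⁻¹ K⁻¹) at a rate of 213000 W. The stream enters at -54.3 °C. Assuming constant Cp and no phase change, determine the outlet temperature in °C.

T_out = -24.0 °C

Q = 213000 W = 12780 kJ/min
ΔT = Q/(ṁ·Cp) = 12780/(182×2.32) = 30.267 K
T_out = -54.3 + 30.267 = -24.033 °C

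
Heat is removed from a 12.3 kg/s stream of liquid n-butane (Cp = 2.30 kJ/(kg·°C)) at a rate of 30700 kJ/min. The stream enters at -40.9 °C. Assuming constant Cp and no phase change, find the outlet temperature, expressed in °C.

Q = 30700 kJ/min = 511.67 kJ/s
ΔT = Q/(ṁ·Cp) = 511.67/(12.3×2.30) = 18.086 K
T_out = -40.9 − 18.086 = -58.986 °C

T_out = -59.0 °C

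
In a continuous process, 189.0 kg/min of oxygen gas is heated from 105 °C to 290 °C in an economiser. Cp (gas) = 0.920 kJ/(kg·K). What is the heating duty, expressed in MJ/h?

Q = ṁ·Cp·ΔT = 189.0 × 0.920 × (290 − 105) = 32168 kJ/min
Converting: 32168 / 60 s = 536.13 kW
Heating duty = 1930.1 MJ/h

Q = 1930 MJ/h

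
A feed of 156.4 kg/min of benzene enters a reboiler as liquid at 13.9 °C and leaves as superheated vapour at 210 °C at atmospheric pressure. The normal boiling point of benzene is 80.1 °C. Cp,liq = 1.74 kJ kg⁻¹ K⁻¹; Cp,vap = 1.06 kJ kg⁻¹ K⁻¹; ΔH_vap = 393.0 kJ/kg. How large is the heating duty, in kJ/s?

liquid 13.9→80.1 °C: 115.19 kJ/kg
vaporisation at 80.1 °C: 393 kJ/kg
vapour 80.1→210 °C: 137.69 kJ/kg
Δh = 115.19 + 393 + 137.69 = 645.88 kJ/kg
Q = ṁ·Δh = 156.4 kg/min × 645.88 kJ/kg = 101020 kJ/min
|Q| = 1683.6 kW

Q = 1680 kJ/s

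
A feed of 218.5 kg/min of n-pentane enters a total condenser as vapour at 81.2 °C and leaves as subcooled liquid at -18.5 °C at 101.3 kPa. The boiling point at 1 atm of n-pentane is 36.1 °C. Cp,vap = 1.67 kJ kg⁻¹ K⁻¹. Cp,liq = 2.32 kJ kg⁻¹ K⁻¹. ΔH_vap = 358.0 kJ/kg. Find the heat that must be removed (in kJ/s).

Q_c = 2040 kJ/s

vapour 81.2→36.1 °C: -75.317 kJ/kg
condensation at 36.1 °C: -358 kJ/kg
liquid 36.1→-18.5 °C: -126.67 kJ/kg
Δh = -75.317 + -358 + -126.67 = -559.99 kJ/kg
Q = ṁ·Δh = 218.5 kg/min × -559.99 kJ/kg = -122360 kJ/min
|Q| = 2039.3 kW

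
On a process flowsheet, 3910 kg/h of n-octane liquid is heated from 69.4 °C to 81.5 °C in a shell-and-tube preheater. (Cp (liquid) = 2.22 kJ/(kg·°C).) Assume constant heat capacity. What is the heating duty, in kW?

Q = 29.2 kW

Q = ṁ·Cp·ΔT = 3910 × 2.22 × (81.5 − 69.4) = 105030 kJ/h
Converting: 105030 / 3600 s = 29.175 kW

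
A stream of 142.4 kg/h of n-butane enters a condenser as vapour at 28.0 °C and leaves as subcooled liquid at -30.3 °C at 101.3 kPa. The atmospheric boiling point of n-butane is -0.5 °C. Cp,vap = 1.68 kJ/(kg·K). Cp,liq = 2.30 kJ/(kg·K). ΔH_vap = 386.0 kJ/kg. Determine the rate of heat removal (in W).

Q_c = 19900 W

vapour 28.0→-0.5 °C: -47.88 kJ/kg
condensation at -0.5 °C: -386 kJ/kg
liquid -0.5→-30.3 °C: -68.54 kJ/kg
Δh = -47.88 + -386 + -68.54 = -502.42 kJ/kg
Q = ṁ·Δh = 142.4 kg/h × -502.42 kJ/kg = -71545 kJ/h
|Q| = 19.874 kW = 19874 W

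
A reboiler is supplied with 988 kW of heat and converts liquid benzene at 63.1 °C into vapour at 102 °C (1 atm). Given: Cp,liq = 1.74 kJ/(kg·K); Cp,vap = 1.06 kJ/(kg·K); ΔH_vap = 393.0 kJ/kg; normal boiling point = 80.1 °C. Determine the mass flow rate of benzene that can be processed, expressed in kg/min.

Δh = 1.74×(80.1−63.1) + 393.0 + 1.06×(102−80.1) = 445.79 kJ/kg
Q = 988 kW = 988 kJ/s = 59280 kJ/min
ṁ = Q/Δh = 59280 / 445.79 = 132.98 kg/min

ṁ = 133 kg/min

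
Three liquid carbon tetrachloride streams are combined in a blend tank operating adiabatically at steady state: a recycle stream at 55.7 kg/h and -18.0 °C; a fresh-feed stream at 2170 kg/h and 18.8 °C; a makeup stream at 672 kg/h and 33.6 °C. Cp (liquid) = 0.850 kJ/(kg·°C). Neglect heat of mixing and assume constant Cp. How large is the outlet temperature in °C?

Energy balance with Q = 0: Σ ṁᵢCp,ᵢ(T_out − Tᵢ) = 0
T_out = Σ ṁᵢCp,ᵢTᵢ / Σ ṁᵢCp,ᵢ
      = 53017 / 2463 = 21.525 °C

T_out = 21.5 °C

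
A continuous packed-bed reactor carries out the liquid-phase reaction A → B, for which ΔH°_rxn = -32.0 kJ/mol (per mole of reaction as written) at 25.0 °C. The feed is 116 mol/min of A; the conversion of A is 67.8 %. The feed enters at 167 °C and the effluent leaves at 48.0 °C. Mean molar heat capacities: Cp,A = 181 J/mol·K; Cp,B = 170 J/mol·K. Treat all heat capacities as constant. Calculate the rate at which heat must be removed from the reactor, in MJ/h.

Q_out = 302 MJ/h

Extent of reaction ξ = 0.678 × 116 = 78.648 mol/min
Reaction term: ξ·ΔH°_rxn = 78.648 × -32.0 = -2516.7 kJ/min
Sensible, feed 167→25 °C: -2981.4 kJ/min
Outlet flows (mol/min): A 37.352, B 78.648
Sensible, products 25→48.0 °C: 463.01 kJ/min
Q = ΔH = -5035.2 kJ/min = -83.919 kW
Heat removed = 302.11 MJ/h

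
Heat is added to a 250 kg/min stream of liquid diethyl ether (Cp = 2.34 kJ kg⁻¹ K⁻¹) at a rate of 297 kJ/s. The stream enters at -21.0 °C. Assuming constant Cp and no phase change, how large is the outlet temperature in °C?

Q = 297 kJ/s = 17820 kJ/min
ΔT = Q/(ṁ·Cp) = 17820/(250×2.34) = 30.462 K
T_out = -21.0 + 30.462 = 9.4615 °C

T_out = 9.46 °C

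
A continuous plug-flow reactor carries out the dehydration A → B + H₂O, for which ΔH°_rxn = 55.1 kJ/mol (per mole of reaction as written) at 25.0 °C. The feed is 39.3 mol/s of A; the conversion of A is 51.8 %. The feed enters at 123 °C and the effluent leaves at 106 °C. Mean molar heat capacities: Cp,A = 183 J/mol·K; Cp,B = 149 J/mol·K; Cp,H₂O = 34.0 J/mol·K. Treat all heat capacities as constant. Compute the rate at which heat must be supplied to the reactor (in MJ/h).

Q_in = 3600 MJ/h

Extent of reaction ξ = 0.518 × 39.3 = 20.357 mol/s
Reaction term: ξ·ΔH°_rxn = 20.357 × 55.1 = 1121.7 kJ/s
Sensible, feed 123→25 °C: -704.81 kJ/s
Outlet flows (mol/s): A 18.943, B 20.357, H₂O 20.357
Sensible, products 25→106 °C: 582.54 kJ/s
Q = ΔH = 999.43 kJ/s = 999.43 kW
Heat supplied = 3597.9 MJ/h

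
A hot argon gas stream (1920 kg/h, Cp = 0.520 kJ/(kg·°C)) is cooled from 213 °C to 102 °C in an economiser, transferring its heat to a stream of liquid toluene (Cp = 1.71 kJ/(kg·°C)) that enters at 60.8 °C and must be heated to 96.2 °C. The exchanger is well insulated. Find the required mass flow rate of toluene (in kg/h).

Heat released by hot stream: Q = 1920 × 0.520 × (213 − 102) = 110820 kJ/h
Energy balance on cold side (adiabatic exchanger): Q = ṁ_c·Cp_c·(T_c,out − T_c,in)
ṁ_c = 110820 / [1.71 × (96.2 − 60.8)] = 1830.7 kg/h

ṁ_c = 1830 kg/h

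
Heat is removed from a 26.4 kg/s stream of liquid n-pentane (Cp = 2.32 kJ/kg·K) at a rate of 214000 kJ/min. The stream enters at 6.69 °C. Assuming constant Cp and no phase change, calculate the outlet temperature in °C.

Q = 214000 kJ/min = 3566.7 kJ/s
ΔT = Q/(ṁ·Cp) = 3566.7/(26.4×2.32) = 58.233 K
T_out = 6.69 − 58.233 = -51.543 °C

T_out = -51.5 °C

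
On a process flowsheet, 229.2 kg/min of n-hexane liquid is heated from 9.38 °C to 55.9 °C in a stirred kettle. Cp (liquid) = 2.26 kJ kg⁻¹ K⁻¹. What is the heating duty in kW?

Q = ṁ·Cp·ΔT = 229.2 × 2.26 × (55.9 − 9.38) = 24097 kJ/min
Converting: 24097 / 60 s = 401.62 kW

Q = 402 kW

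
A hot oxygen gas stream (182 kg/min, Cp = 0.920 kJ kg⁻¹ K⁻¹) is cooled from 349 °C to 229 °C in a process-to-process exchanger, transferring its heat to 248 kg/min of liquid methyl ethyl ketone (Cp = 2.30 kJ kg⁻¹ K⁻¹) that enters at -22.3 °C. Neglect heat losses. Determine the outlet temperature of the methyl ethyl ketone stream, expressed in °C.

Heat released by hot stream: Q = 182 × 0.920 × (349 − 229) = 20093 kJ/min
Energy balance on cold side (adiabatic exchanger): Q = ṁ_c·Cp_c·(T_c,out − T_c,in)
T_c,out = -22.3 + 20093/(248 × 2.30) = 12.926 °C

T_c,out = 12.9 °C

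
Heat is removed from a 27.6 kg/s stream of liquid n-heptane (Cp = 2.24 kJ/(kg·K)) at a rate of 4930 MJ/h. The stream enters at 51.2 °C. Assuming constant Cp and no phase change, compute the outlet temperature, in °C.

T_out = 29.0 °C

Q = 4930 MJ/h = 1369.4 kJ/s
ΔT = Q/(ṁ·Cp) = 1369.4/(27.6×2.24) = 22.151 K
T_out = 51.2 − 22.151 = 29.049 °C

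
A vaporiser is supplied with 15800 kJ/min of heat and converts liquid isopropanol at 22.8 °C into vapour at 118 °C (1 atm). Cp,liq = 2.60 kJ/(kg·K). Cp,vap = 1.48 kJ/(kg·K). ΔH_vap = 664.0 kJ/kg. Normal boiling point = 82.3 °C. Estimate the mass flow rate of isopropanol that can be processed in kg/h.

Δh = 2.60×(82.3−22.8) + 664.0 + 1.48×(118−82.3) = 871.54 kJ/kg
Q = 15800 kJ/min = 263.33 kJ/s = 948000 kJ/h
ṁ = Q/Δh = 948000 / 871.54 = 1087.7 kg/h

ṁ = 1090 kg/h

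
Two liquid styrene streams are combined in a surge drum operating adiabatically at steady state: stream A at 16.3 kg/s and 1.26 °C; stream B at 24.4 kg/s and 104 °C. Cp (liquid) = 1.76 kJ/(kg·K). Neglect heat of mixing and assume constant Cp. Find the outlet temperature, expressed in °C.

T_out = 62.9 °C

Energy balance with Q = 0: Σ ṁᵢCp,ᵢ(T_out − Tᵢ) = 0
T_out = Σ ṁᵢCp,ᵢTᵢ / Σ ṁᵢCp,ᵢ
      = 4502.3 / 71.632 = 62.854 °C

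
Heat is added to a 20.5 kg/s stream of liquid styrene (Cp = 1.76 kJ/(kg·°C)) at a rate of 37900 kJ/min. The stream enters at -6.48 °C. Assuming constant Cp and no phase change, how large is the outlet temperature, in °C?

T_out = 11.0 °C

Q = 37900 kJ/min = 631.67 kJ/s
ΔT = Q/(ṁ·Cp) = 631.67/(20.5×1.76) = 17.507 K
T_out = -6.48 + 17.507 = 11.027 °C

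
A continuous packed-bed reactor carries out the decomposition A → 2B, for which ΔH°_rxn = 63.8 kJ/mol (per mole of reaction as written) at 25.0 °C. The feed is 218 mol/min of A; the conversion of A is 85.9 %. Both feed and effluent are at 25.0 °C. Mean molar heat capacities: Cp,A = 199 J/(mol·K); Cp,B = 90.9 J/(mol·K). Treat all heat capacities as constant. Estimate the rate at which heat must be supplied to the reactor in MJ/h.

Extent of reaction ξ = 0.859 × 218 = 187.26 mol/min
Reaction term: ξ·ΔH°_rxn = 187.26 × 63.8 = 11947 kJ/min
Q = ΔH = 11947 kJ/min = 199.12 kW
Heat supplied = 716.84 MJ/h

Q_in = 717 MJ/h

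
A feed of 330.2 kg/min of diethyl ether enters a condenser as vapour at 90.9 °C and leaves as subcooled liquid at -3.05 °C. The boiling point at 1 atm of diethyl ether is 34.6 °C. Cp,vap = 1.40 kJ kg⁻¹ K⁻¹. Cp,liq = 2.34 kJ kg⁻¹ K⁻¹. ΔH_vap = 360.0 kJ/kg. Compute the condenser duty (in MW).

Q_c = 2.90 MW

vapour 90.9→34.6 °C: -78.82 kJ/kg
condensation at 34.6 °C: -360 kJ/kg
liquid 34.6→-3.05 °C: -88.101 kJ/kg
Δh = -78.82 + -360 + -88.101 = -526.92 kJ/kg
Q = ṁ·Δh = 330.2 kg/min × -526.92 kJ/kg = -173990 kJ/min
|Q| = 2899.8 kW = 2.8998 MW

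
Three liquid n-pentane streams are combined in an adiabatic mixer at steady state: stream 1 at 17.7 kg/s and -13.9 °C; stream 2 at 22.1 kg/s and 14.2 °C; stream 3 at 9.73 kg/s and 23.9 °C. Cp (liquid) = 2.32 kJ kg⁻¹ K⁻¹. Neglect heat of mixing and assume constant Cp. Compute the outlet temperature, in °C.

No heat crosses the boundary, so H_out = H_in.
Σ ṁᵢCp,ᵢTᵢ = 17.7×2.32×-13.9 + 22.1×2.32×14.2 + 9.73×2.32×23.9 = 696.78
Σ ṁᵢCp,ᵢ = 17.7×2.32 + 22.1×2.32 + 9.73×2.32 = 114.91
T_out = 696.78 / 114.91 = 6.0637 °C

T_out = 6.06 °C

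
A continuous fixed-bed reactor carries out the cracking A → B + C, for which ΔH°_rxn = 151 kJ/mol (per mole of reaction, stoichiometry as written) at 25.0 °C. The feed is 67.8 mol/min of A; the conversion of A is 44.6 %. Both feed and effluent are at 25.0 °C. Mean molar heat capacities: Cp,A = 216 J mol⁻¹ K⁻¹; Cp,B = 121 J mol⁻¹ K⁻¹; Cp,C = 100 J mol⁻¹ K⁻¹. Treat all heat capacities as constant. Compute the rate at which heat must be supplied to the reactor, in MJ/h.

Q_in = 274 MJ/h

Extent of reaction ξ = 0.446 × 67.8 = 30.239 mol/min
Reaction term: ξ·ΔH°_rxn = 30.239 × 151 = 4566.1 kJ/min
Q = ΔH = 4566.1 kJ/min = 76.101 kW
Heat supplied = 273.96 MJ/h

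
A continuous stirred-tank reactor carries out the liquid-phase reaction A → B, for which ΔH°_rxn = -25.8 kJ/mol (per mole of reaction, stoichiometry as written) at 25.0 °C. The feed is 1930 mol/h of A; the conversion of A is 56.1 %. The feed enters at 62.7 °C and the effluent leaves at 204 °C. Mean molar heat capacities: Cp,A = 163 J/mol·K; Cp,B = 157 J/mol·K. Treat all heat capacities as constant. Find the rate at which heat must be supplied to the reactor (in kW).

Q_in = 4.27 kW

Extent of reaction ξ = 0.561 × 1930 = 1082.7 mol/h
Reaction term: ξ·ΔH°_rxn = 1082.7 × -25.8 = -27934 kJ/h
Sensible, feed 62.7→25 °C: -11860 kJ/h
Outlet flows (mol/h): A 847.27, B 1082.7
Sensible, products 25→204 °C: 55149 kJ/h
Q = ΔH = 15354 kJ/h = 4.2651 kW
Heat supplied = 4.2651 kW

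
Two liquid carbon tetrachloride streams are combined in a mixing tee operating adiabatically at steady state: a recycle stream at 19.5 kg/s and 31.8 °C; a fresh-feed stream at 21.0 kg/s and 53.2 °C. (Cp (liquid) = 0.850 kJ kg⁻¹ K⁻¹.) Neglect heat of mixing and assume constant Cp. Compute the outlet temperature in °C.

T_out = 42.9 °C

Adiabatic, steady state ⇒ Σ ṁᵢCp,ᵢ(T_out − Tᵢ) = 0
Σ ṁᵢCp,ᵢTᵢ = 19.5×0.850×31.8 + 21.0×0.850×53.2 = 1476.7
Σ ṁᵢCp,ᵢ = 19.5×0.850 + 21.0×0.850 = 34.425
T_out = 1476.7 / 34.425 = 42.896 °C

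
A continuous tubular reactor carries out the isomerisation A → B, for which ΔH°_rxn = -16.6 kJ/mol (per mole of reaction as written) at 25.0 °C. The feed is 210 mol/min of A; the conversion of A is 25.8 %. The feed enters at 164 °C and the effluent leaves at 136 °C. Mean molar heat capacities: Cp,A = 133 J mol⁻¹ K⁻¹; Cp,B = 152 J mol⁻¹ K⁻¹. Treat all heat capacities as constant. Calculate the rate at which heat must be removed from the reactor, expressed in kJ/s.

Q_out = 26.1 kJ/s

Extent of reaction ξ = 0.258 × 210 = 54.18 mol/min
Reaction term: ξ·ΔH°_rxn = 54.18 × -16.6 = -899.39 kJ/min
Sensible, feed 164→25 °C: -3882.3 kJ/min
Outlet flows (mol/min): A 155.82, B 54.18
Sensible, products 25→136 °C: 3214.5 kJ/min
Q = ΔH = -1567.2 kJ/min = -26.119 kW
Heat removed = 26.119 kJ/s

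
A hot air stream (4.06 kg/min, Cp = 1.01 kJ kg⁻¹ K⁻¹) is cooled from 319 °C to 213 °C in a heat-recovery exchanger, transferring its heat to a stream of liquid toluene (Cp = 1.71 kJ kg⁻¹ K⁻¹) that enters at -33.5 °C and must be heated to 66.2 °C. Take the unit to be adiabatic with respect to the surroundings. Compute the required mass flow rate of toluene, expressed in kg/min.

ṁ_c = 2.55 kg/min

Heat released by hot stream: Q = 4.06 × 1.01 × (319 − 213) = 434.66 kJ/min
Energy balance on cold side (adiabatic exchanger): Q = ṁ_c·Cp_c·(T_c,out − T_c,in)
ṁ_c = 434.66 / [1.71 × (66.2 − -33.5)] = 2.5495 kg/min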